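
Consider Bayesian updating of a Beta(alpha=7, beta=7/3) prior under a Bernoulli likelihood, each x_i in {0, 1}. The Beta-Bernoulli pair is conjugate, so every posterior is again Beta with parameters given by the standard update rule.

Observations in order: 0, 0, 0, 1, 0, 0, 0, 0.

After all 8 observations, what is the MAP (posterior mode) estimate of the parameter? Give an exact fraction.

obs 1: x=0 → posterior Beta(7, 10/3)
obs 2: x=0 → posterior Beta(7, 13/3)
obs 3: x=0 → posterior Beta(7, 16/3)
obs 4: x=1 → posterior Beta(8, 16/3)
obs 5: x=0 → posterior Beta(8, 19/3)
obs 6: x=0 → posterior Beta(8, 22/3)
obs 7: x=0 → posterior Beta(8, 25/3)
obs 8: x=0 → posterior Beta(8, 28/3)

21/46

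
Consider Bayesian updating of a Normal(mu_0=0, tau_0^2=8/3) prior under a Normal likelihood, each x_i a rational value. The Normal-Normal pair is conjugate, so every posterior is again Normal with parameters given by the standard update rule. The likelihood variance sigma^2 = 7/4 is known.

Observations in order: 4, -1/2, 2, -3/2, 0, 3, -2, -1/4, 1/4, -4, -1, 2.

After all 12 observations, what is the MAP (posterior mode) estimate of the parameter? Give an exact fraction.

obs 1: x=4 → posterior Normal(128/53, 56/53)
obs 2: x=-1/2 → posterior Normal(112/85, 56/85)
obs 3: x=2 → posterior Normal(176/117, 56/117)
obs 4: x=-3/2 → posterior Normal(128/149, 56/149)
obs 5: x=0 → posterior Normal(128/181, 56/181)
obs 6: x=3 → posterior Normal(224/213, 56/213)
obs 7: x=-2 → posterior Normal(32/49, 8/35)
obs 8: x=-1/4 → posterior Normal(152/277, 56/277)
obs 9: x=1/4 → posterior Normal(160/309, 56/309)
obs 10: x=-4 → posterior Normal(32/341, 56/341)
obs 11: x=-1 → posterior Normal(0, 56/373)
obs 12: x=2 → posterior Normal(64/405, 56/405)

64/405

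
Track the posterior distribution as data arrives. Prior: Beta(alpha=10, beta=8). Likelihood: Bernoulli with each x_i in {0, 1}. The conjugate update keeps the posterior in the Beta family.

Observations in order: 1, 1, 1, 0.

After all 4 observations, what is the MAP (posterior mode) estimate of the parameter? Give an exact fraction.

obs 1: x=1 → posterior Beta(11, 8)
obs 2: x=1 → posterior Beta(12, 8)
obs 3: x=1 → posterior Beta(13, 8)
obs 4: x=0 → posterior Beta(13, 9)

3/5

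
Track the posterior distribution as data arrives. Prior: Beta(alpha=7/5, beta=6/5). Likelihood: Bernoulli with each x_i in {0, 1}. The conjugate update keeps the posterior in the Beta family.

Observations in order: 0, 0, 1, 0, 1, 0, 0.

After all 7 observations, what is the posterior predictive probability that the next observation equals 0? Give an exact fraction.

31/48

obs 1: x=0 → posterior Beta(7/5, 11/5)
obs 2: x=0 → posterior Beta(7/5, 16/5)
obs 3: x=1 → posterior Beta(12/5, 16/5)
obs 4: x=0 → posterior Beta(12/5, 21/5)
obs 5: x=1 → posterior Beta(17/5, 21/5)
obs 6: x=0 → posterior Beta(17/5, 26/5)
obs 7: x=0 → posterior Beta(17/5, 31/5)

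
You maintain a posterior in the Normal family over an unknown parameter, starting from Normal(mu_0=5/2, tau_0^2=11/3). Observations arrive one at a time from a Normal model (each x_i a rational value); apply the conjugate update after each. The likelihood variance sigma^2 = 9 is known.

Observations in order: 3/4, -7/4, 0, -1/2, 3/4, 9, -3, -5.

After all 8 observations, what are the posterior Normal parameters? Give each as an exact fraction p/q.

mu_0=281/460, tau_0^2=99/115

obs 1: x=3/4 → posterior Normal(303/152, 99/38)
obs 2: x=-7/4 → posterior Normal(113/98, 99/49)
obs 3: x=0 → posterior Normal(113/120, 33/20)
obs 4: x=-1/2 → posterior Normal(51/71, 99/71)
obs 5: x=3/4 → posterior Normal(237/328, 99/82)
obs 6: x=9 → posterior Normal(211/124, 33/31)
obs 7: x=-3 → posterior Normal(501/416, 99/104)
obs 8: x=-5 → posterior Normal(281/460, 99/115)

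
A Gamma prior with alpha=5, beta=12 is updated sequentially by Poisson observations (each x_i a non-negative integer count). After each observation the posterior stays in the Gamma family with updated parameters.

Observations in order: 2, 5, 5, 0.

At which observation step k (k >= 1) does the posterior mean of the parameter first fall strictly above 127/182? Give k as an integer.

k = 2

obs 1: x=2 → posterior Gamma(7, 13)
obs 2: x=5 → posterior Gamma(12, 14)
obs 3: x=5 → posterior Gamma(17, 15)
obs 4: x=0 → posterior Gamma(17, 16)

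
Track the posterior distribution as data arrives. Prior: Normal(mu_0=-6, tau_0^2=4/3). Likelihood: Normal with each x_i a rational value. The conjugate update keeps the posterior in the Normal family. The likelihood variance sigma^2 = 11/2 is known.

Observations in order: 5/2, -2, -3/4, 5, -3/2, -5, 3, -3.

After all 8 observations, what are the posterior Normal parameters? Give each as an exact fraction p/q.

mu_0=-212/97, tau_0^2=44/97

obs 1: x=5/2 → posterior Normal(-178/41, 44/41)
obs 2: x=-2 → posterior Normal(-194/49, 44/49)
obs 3: x=-3/4 → posterior Normal(-200/57, 44/57)
obs 4: x=5 → posterior Normal(-32/13, 44/65)
obs 5: x=-3/2 → posterior Normal(-172/73, 44/73)
obs 6: x=-5 → posterior Normal(-212/81, 44/81)
obs 7: x=3 → posterior Normal(-188/89, 44/89)
obs 8: x=-3 → posterior Normal(-212/97, 44/97)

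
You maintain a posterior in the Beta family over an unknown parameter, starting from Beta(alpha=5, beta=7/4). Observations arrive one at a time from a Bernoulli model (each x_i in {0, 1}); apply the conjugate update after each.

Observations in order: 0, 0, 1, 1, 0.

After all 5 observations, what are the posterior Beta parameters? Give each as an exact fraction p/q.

alpha=7, beta=19/4

obs 1: x=0 → posterior Beta(5, 11/4)
obs 2: x=0 → posterior Beta(5, 15/4)
obs 3: x=1 → posterior Beta(6, 15/4)
obs 4: x=1 → posterior Beta(7, 15/4)
obs 5: x=0 → posterior Beta(7, 19/4)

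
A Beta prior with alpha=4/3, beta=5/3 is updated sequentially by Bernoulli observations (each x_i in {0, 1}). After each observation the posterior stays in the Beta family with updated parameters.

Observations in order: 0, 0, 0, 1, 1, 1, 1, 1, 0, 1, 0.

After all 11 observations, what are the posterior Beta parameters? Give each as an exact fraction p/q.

obs 1: x=0 → posterior Beta(4/3, 8/3)
obs 2: x=0 → posterior Beta(4/3, 11/3)
obs 3: x=0 → posterior Beta(4/3, 14/3)
obs 4: x=1 → posterior Beta(7/3, 14/3)
obs 5: x=1 → posterior Beta(10/3, 14/3)
obs 6: x=1 → posterior Beta(13/3, 14/3)
obs 7: x=1 → posterior Beta(16/3, 14/3)
obs 8: x=1 → posterior Beta(19/3, 14/3)
obs 9: x=0 → posterior Beta(19/3, 17/3)
obs 10: x=1 → posterior Beta(22/3, 17/3)
obs 11: x=0 → posterior Beta(22/3, 20/3)

alpha=22/3, beta=20/3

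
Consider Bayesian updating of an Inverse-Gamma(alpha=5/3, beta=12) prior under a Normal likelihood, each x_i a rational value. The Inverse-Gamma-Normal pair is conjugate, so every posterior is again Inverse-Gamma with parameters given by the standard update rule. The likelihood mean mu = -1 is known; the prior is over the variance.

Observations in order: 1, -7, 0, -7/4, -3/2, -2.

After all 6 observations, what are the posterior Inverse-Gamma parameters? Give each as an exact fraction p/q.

alpha=14/3, beta=1069/32

obs 1: x=1 → posterior Inverse-Gamma(13/6, 14)
obs 2: x=-7 → posterior Inverse-Gamma(8/3, 32)
obs 3: x=0 → posterior Inverse-Gamma(19/6, 65/2)
obs 4: x=-7/4 → posterior Inverse-Gamma(11/3, 1049/32)
obs 5: x=-3/2 → posterior Inverse-Gamma(25/6, 1053/32)
obs 6: x=-2 → posterior Inverse-Gamma(14/3, 1069/32)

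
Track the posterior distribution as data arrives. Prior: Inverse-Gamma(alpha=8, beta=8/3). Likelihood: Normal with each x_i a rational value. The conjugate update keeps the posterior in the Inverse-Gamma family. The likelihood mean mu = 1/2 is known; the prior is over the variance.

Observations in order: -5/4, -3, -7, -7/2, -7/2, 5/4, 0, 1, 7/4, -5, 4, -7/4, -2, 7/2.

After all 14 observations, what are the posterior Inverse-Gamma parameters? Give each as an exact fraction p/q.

alpha=15, beta=523/6

obs 1: x=-5/4 → posterior Inverse-Gamma(17/2, 403/96)
obs 2: x=-3 → posterior Inverse-Gamma(9, 991/96)
obs 3: x=-7 → posterior Inverse-Gamma(19/2, 3691/96)
obs 4: x=-7/2 → posterior Inverse-Gamma(10, 4459/96)
obs 5: x=-7/2 → posterior Inverse-Gamma(21/2, 5227/96)
obs 6: x=5/4 → posterior Inverse-Gamma(11, 2627/48)
obs 7: x=0 → posterior Inverse-Gamma(23/2, 2633/48)
obs 8: x=1 → posterior Inverse-Gamma(12, 2639/48)
obs 9: x=7/4 → posterior Inverse-Gamma(25/2, 5353/96)
obs 10: x=-5 → posterior Inverse-Gamma(13, 6805/96)
obs 11: x=4 → posterior Inverse-Gamma(27/2, 7393/96)
obs 12: x=-7/4 → posterior Inverse-Gamma(14, 1909/24)
obs 13: x=-2 → posterior Inverse-Gamma(29/2, 248/3)
obs 14: x=7/2 → posterior Inverse-Gamma(15, 523/6)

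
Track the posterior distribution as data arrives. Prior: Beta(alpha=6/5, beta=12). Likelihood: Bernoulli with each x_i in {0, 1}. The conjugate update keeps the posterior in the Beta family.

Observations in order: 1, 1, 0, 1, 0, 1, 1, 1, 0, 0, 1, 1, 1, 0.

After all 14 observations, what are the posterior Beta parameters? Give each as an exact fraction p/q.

obs 1: x=1 → posterior Beta(11/5, 12)
obs 2: x=1 → posterior Beta(16/5, 12)
obs 3: x=0 → posterior Beta(16/5, 13)
obs 4: x=1 → posterior Beta(21/5, 13)
obs 5: x=0 → posterior Beta(21/5, 14)
obs 6: x=1 → posterior Beta(26/5, 14)
obs 7: x=1 → posterior Beta(31/5, 14)
obs 8: x=1 → posterior Beta(36/5, 14)
obs 9: x=0 → posterior Beta(36/5, 15)
obs 10: x=0 → posterior Beta(36/5, 16)
obs 11: x=1 → posterior Beta(41/5, 16)
obs 12: x=1 → posterior Beta(46/5, 16)
obs 13: x=1 → posterior Beta(51/5, 16)
obs 14: x=0 → posterior Beta(51/5, 17)

alpha=51/5, beta=17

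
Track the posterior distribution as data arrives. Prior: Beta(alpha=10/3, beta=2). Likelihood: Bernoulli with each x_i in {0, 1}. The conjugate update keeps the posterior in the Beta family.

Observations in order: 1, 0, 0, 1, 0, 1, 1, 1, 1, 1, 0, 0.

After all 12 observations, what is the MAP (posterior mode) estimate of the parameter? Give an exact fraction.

14/23

obs 1: x=1 → posterior Beta(13/3, 2)
obs 2: x=0 → posterior Beta(13/3, 3)
obs 3: x=0 → posterior Beta(13/3, 4)
obs 4: x=1 → posterior Beta(16/3, 4)
obs 5: x=0 → posterior Beta(16/3, 5)
obs 6: x=1 → posterior Beta(19/3, 5)
obs 7: x=1 → posterior Beta(22/3, 5)
obs 8: x=1 → posterior Beta(25/3, 5)
obs 9: x=1 → posterior Beta(28/3, 5)
obs 10: x=1 → posterior Beta(31/3, 5)
obs 11: x=0 → posterior Beta(31/3, 6)
obs 12: x=0 → posterior Beta(31/3, 7)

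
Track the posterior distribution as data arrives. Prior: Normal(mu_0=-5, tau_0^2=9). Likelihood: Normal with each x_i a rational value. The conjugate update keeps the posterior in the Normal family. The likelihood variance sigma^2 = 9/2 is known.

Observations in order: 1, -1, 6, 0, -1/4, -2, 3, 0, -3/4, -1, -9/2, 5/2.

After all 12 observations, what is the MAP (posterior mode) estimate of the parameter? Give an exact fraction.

obs 1: x=1 → posterior Normal(-1, 3)
obs 2: x=-1 → posterior Normal(-1, 9/5)
obs 3: x=6 → posterior Normal(1, 9/7)
obs 4: x=0 → posterior Normal(7/9, 1)
obs 5: x=-1/4 → posterior Normal(13/22, 9/11)
obs 6: x=-2 → posterior Normal(5/26, 9/13)
obs 7: x=3 → posterior Normal(17/30, 3/5)
obs 8: x=0 → posterior Normal(1/2, 9/17)
obs 9: x=-3/4 → posterior Normal(7/19, 9/19)
obs 10: x=-1 → posterior Normal(5/21, 3/7)
obs 11: x=-9/2 → posterior Normal(-4/23, 9/23)
obs 12: x=5/2 → posterior Normal(1/25, 9/25)

1/25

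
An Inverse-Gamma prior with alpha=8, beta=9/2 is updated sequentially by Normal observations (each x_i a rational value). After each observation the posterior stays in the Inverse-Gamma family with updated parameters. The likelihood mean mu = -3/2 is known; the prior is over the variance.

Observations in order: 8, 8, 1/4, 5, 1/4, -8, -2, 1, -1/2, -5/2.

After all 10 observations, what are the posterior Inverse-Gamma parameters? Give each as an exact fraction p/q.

alpha=13, beta=2309/16

obs 1: x=8 → posterior Inverse-Gamma(17/2, 397/8)
obs 2: x=8 → posterior Inverse-Gamma(9, 379/4)
obs 3: x=1/4 → posterior Inverse-Gamma(19/2, 3081/32)
obs 4: x=5 → posterior Inverse-Gamma(10, 3757/32)
obs 5: x=1/4 → posterior Inverse-Gamma(21/2, 1903/16)
obs 6: x=-8 → posterior Inverse-Gamma(11, 2241/16)
obs 7: x=-2 → posterior Inverse-Gamma(23/2, 2243/16)
obs 8: x=1 → posterior Inverse-Gamma(12, 2293/16)
obs 9: x=-1/2 → posterior Inverse-Gamma(25/2, 2301/16)
obs 10: x=-5/2 → posterior Inverse-Gamma(13, 2309/16)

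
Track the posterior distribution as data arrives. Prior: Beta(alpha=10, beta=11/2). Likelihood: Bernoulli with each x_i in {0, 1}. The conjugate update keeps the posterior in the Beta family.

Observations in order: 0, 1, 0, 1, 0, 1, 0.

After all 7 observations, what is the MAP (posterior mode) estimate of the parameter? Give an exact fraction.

24/41

obs 1: x=0 → posterior Beta(10, 13/2)
obs 2: x=1 → posterior Beta(11, 13/2)
obs 3: x=0 → posterior Beta(11, 15/2)
obs 4: x=1 → posterior Beta(12, 15/2)
obs 5: x=0 → posterior Beta(12, 17/2)
obs 6: x=1 → posterior Beta(13, 17/2)
obs 7: x=0 → posterior Beta(13, 19/2)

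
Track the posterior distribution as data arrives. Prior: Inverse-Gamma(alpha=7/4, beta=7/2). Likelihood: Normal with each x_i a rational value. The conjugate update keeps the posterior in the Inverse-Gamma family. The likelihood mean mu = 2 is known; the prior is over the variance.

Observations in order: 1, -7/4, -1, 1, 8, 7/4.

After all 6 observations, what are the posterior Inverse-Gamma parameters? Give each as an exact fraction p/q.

obs 1: x=1 → posterior Inverse-Gamma(9/4, 4)
obs 2: x=-7/4 → posterior Inverse-Gamma(11/4, 353/32)
obs 3: x=-1 → posterior Inverse-Gamma(13/4, 497/32)
obs 4: x=1 → posterior Inverse-Gamma(15/4, 513/32)
obs 5: x=8 → posterior Inverse-Gamma(17/4, 1089/32)
obs 6: x=7/4 → posterior Inverse-Gamma(19/4, 545/16)

alpha=19/4, beta=545/16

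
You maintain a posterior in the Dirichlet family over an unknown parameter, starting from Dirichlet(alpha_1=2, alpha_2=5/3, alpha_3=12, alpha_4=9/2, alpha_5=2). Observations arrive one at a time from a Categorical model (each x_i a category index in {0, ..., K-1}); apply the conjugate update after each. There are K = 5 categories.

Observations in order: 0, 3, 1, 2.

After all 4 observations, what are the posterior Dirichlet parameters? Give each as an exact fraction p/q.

obs 1: x=0 → posterior Dirichlet(3, 5/3, 12, 9/2, 2)
obs 2: x=3 → posterior Dirichlet(3, 5/3, 12, 11/2, 2)
obs 3: x=1 → posterior Dirichlet(3, 8/3, 12, 11/2, 2)
obs 4: x=2 → posterior Dirichlet(3, 8/3, 13, 11/2, 2)

alpha_1=3, alpha_2=8/3, alpha_3=13, alpha_4=11/2, alpha_5=2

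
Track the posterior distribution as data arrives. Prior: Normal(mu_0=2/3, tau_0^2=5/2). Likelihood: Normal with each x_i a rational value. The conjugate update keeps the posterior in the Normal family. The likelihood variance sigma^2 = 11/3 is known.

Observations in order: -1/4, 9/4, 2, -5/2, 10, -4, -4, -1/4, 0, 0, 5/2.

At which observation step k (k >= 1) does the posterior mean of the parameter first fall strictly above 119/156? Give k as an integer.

obs 1: x=-1/4 → posterior Normal(131/444, 55/37)
obs 2: x=9/4 → posterior Normal(67/78, 55/52)
obs 3: x=2 → posterior Normal(224/201, 55/67)
obs 4: x=-5/2 → posterior Normal(223/492, 55/82)
obs 5: x=10 → posterior Normal(1123/582, 55/97)
obs 6: x=-4 → posterior Normal(109/96, 55/112)
obs 7: x=-4 → posterior Normal(403/762, 55/127)
obs 8: x=-1/4 → posterior Normal(761/1704, 55/142)
obs 9: x=0 → posterior Normal(761/1884, 55/157)
obs 10: x=0 → posterior Normal(761/2064, 55/172)
obs 11: x=5/2 → posterior Normal(1211/2244, 5/17)

k = 2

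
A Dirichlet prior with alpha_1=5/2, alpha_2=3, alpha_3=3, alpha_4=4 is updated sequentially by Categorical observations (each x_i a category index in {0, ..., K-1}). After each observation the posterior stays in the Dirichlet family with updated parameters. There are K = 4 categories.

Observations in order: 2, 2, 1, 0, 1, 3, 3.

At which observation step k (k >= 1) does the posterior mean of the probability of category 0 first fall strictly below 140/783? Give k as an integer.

k = 2

obs 1: x=2 → posterior Dirichlet(5/2, 3, 4, 4)
obs 2: x=2 → posterior Dirichlet(5/2, 3, 5, 4)
obs 3: x=1 → posterior Dirichlet(5/2, 4, 5, 4)
obs 4: x=0 → posterior Dirichlet(7/2, 4, 5, 4)
obs 5: x=1 → posterior Dirichlet(7/2, 5, 5, 4)
obs 6: x=3 → posterior Dirichlet(7/2, 5, 5, 5)
obs 7: x=3 → posterior Dirichlet(7/2, 5, 5, 6)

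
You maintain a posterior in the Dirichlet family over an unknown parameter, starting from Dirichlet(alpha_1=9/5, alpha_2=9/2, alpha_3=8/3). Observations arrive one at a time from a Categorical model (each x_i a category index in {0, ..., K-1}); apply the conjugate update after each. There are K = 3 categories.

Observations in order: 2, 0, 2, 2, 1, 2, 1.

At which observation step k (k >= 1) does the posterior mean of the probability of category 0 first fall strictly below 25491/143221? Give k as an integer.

obs 1: x=2 → posterior Dirichlet(9/5, 9/2, 11/3)
obs 2: x=0 → posterior Dirichlet(14/5, 9/2, 11/3)
obs 3: x=2 → posterior Dirichlet(14/5, 9/2, 14/3)
obs 4: x=2 → posterior Dirichlet(14/5, 9/2, 17/3)
obs 5: x=1 → posterior Dirichlet(14/5, 11/2, 17/3)
obs 6: x=2 → posterior Dirichlet(14/5, 11/2, 20/3)
obs 7: x=1 → posterior Dirichlet(14/5, 13/2, 20/3)

k = 7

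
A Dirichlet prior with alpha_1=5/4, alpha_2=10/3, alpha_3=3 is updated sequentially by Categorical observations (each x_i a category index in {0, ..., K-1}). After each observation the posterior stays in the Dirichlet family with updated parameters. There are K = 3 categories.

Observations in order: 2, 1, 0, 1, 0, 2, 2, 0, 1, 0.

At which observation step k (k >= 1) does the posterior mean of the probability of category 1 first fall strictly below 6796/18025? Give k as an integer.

k = 7

obs 1: x=2 → posterior Dirichlet(5/4, 10/3, 4)
obs 2: x=1 → posterior Dirichlet(5/4, 13/3, 4)
obs 3: x=0 → posterior Dirichlet(9/4, 13/3, 4)
obs 4: x=1 → posterior Dirichlet(9/4, 16/3, 4)
obs 5: x=0 → posterior Dirichlet(13/4, 16/3, 4)
obs 6: x=2 → posterior Dirichlet(13/4, 16/3, 5)
obs 7: x=2 → posterior Dirichlet(13/4, 16/3, 6)
obs 8: x=0 → posterior Dirichlet(17/4, 16/3, 6)
obs 9: x=1 → posterior Dirichlet(17/4, 19/3, 6)
obs 10: x=0 → posterior Dirichlet(21/4, 19/3, 6)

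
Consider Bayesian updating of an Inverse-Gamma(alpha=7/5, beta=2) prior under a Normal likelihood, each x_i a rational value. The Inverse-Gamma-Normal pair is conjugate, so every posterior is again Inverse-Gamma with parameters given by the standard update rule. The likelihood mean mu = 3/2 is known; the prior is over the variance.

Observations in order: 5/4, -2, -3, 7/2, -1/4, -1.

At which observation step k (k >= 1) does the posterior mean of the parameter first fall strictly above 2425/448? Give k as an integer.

obs 1: x=5/4 → posterior Inverse-Gamma(19/10, 65/32)
obs 2: x=-2 → posterior Inverse-Gamma(12/5, 261/32)
obs 3: x=-3 → posterior Inverse-Gamma(29/10, 585/32)
obs 4: x=7/2 → posterior Inverse-Gamma(17/5, 649/32)
obs 5: x=-1/4 → posterior Inverse-Gamma(39/10, 349/16)
obs 6: x=-1 → posterior Inverse-Gamma(22/5, 399/16)

k = 2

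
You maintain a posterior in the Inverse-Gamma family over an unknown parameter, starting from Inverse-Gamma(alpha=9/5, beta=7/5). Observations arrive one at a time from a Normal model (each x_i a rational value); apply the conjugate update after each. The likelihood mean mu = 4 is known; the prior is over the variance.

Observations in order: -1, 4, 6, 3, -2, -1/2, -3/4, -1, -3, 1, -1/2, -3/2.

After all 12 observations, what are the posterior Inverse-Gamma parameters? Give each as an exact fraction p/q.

alpha=39/5, beta=19609/160

obs 1: x=-1 → posterior Inverse-Gamma(23/10, 139/10)
obs 2: x=4 → posterior Inverse-Gamma(14/5, 139/10)
obs 3: x=6 → posterior Inverse-Gamma(33/10, 159/10)
obs 4: x=3 → posterior Inverse-Gamma(19/5, 82/5)
obs 5: x=-2 → posterior Inverse-Gamma(43/10, 172/5)
obs 6: x=-1/2 → posterior Inverse-Gamma(24/5, 1781/40)
obs 7: x=-3/4 → posterior Inverse-Gamma(53/10, 8929/160)
obs 8: x=-1 → posterior Inverse-Gamma(29/5, 10929/160)
obs 9: x=-3 → posterior Inverse-Gamma(63/10, 14849/160)
obs 10: x=1 → posterior Inverse-Gamma(34/5, 15569/160)
obs 11: x=-1/2 → posterior Inverse-Gamma(73/10, 17189/160)
obs 12: x=-3/2 → posterior Inverse-Gamma(39/5, 19609/160)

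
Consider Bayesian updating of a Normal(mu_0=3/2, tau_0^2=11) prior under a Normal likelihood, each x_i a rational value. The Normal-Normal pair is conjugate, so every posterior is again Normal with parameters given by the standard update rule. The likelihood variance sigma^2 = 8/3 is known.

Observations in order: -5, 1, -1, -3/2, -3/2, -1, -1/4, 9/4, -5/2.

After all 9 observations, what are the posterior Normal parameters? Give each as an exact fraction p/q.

obs 1: x=-5 → posterior Normal(-153/41, 88/41)
obs 2: x=1 → posterior Normal(-60/37, 44/37)
obs 3: x=-1 → posterior Normal(-153/107, 88/107)
obs 4: x=-3/2 → posterior Normal(-81/56, 22/35)
obs 5: x=-3/2 → posterior Normal(-252/173, 88/173)
obs 6: x=-1 → posterior Normal(-285/206, 44/103)
obs 7: x=-1/4 → posterior Normal(-1173/956, 88/239)
obs 8: x=9/4 → posterior Normal(-219/272, 11/34)
obs 9: x=-5/2 → posterior Normal(-603/610, 88/305)

mu_0=-603/610, tau_0^2=88/305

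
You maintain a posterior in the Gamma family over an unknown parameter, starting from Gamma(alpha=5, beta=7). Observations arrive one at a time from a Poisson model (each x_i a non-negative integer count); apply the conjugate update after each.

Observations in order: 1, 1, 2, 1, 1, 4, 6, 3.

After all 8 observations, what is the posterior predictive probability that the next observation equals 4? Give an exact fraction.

obs 1: x=1 → posterior Gamma(6, 8)
obs 2: x=1 → posterior Gamma(7, 9)
obs 3: x=2 → posterior Gamma(9, 10)
obs 4: x=1 → posterior Gamma(10, 11)
obs 5: x=1 → posterior Gamma(11, 12)
obs 6: x=4 → posterior Gamma(15, 13)
obs 7: x=6 → posterior Gamma(21, 14)
obs 8: x=3 → posterior Gamma(24, 15)

147719334520147740840911865234375/2596148429267413814265248164610048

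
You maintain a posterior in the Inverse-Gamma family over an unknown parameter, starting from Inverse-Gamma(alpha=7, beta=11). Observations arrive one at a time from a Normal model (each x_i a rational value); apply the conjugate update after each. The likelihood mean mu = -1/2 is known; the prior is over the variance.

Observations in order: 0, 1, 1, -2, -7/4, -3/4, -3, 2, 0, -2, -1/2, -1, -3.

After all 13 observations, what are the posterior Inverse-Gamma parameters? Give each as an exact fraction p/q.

alpha=27/2, beta=417/16

obs 1: x=0 → posterior Inverse-Gamma(15/2, 89/8)
obs 2: x=1 → posterior Inverse-Gamma(8, 49/4)
obs 3: x=1 → posterior Inverse-Gamma(17/2, 107/8)
obs 4: x=-2 → posterior Inverse-Gamma(9, 29/2)
obs 5: x=-7/4 → posterior Inverse-Gamma(19/2, 489/32)
obs 6: x=-3/4 → posterior Inverse-Gamma(10, 245/16)
obs 7: x=-3 → posterior Inverse-Gamma(21/2, 295/16)
obs 8: x=2 → posterior Inverse-Gamma(11, 345/16)
obs 9: x=0 → posterior Inverse-Gamma(23/2, 347/16)
obs 10: x=-2 → posterior Inverse-Gamma(12, 365/16)
obs 11: x=-1/2 → posterior Inverse-Gamma(25/2, 365/16)
obs 12: x=-1 → posterior Inverse-Gamma(13, 367/16)
obs 13: x=-3 → posterior Inverse-Gamma(27/2, 417/16)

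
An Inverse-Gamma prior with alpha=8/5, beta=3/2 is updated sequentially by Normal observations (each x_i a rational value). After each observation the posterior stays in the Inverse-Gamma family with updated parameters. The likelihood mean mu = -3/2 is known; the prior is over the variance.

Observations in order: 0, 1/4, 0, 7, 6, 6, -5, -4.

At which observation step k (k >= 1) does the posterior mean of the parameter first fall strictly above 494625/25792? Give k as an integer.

k = 5

obs 1: x=0 → posterior Inverse-Gamma(21/10, 21/8)
obs 2: x=1/4 → posterior Inverse-Gamma(13/5, 133/32)
obs 3: x=0 → posterior Inverse-Gamma(31/10, 169/32)
obs 4: x=7 → posterior Inverse-Gamma(18/5, 1325/32)
obs 5: x=6 → posterior Inverse-Gamma(41/10, 2225/32)
obs 6: x=6 → posterior Inverse-Gamma(23/5, 3125/32)
obs 7: x=-5 → posterior Inverse-Gamma(51/10, 3321/32)
obs 8: x=-4 → posterior Inverse-Gamma(28/5, 3421/32)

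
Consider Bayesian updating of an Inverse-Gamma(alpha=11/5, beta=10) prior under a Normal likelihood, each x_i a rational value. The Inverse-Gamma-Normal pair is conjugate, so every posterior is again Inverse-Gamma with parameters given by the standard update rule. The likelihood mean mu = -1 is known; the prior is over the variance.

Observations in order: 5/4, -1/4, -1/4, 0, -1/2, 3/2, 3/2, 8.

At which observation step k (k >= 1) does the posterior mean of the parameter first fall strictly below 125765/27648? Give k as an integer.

k = 4

obs 1: x=5/4 → posterior Inverse-Gamma(27/10, 401/32)
obs 2: x=-1/4 → posterior Inverse-Gamma(16/5, 205/16)
obs 3: x=-1/4 → posterior Inverse-Gamma(37/10, 419/32)
obs 4: x=0 → posterior Inverse-Gamma(21/5, 435/32)
obs 5: x=-1/2 → posterior Inverse-Gamma(47/10, 439/32)
obs 6: x=3/2 → posterior Inverse-Gamma(26/5, 539/32)
obs 7: x=3/2 → posterior Inverse-Gamma(57/10, 639/32)
obs 8: x=8 → posterior Inverse-Gamma(31/5, 1935/32)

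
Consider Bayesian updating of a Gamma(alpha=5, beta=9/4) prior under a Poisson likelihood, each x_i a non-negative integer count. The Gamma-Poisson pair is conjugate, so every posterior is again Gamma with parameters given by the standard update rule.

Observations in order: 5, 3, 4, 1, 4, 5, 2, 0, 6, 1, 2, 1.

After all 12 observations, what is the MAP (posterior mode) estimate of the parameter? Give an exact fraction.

8/3

obs 1: x=5 → posterior Gamma(10, 13/4)
obs 2: x=3 → posterior Gamma(13, 17/4)
obs 3: x=4 → posterior Gamma(17, 21/4)
obs 4: x=1 → posterior Gamma(18, 25/4)
obs 5: x=4 → posterior Gamma(22, 29/4)
obs 6: x=5 → posterior Gamma(27, 33/4)
obs 7: x=2 → posterior Gamma(29, 37/4)
obs 8: x=0 → posterior Gamma(29, 41/4)
obs 9: x=6 → posterior Gamma(35, 45/4)
obs 10: x=1 → posterior Gamma(36, 49/4)
obs 11: x=2 → posterior Gamma(38, 53/4)
obs 12: x=1 → posterior Gamma(39, 57/4)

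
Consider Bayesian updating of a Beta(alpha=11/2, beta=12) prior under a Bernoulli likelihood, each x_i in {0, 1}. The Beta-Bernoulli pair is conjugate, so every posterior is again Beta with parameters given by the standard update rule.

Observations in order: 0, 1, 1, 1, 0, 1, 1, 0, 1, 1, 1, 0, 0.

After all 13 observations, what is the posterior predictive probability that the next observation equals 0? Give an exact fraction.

34/61

obs 1: x=0 → posterior Beta(11/2, 13)
obs 2: x=1 → posterior Beta(13/2, 13)
obs 3: x=1 → posterior Beta(15/2, 13)
obs 4: x=1 → posterior Beta(17/2, 13)
obs 5: x=0 → posterior Beta(17/2, 14)
obs 6: x=1 → posterior Beta(19/2, 14)
obs 7: x=1 → posterior Beta(21/2, 14)
obs 8: x=0 → posterior Beta(21/2, 15)
obs 9: x=1 → posterior Beta(23/2, 15)
obs 10: x=1 → posterior Beta(25/2, 15)
obs 11: x=1 → posterior Beta(27/2, 15)
obs 12: x=0 → posterior Beta(27/2, 16)
obs 13: x=0 → posterior Beta(27/2, 17)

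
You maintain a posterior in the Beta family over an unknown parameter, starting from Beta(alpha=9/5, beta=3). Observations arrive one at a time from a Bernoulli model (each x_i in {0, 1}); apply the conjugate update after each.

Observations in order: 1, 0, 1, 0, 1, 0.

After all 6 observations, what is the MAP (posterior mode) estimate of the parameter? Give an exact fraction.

19/44

obs 1: x=1 → posterior Beta(14/5, 3)
obs 2: x=0 → posterior Beta(14/5, 4)
obs 3: x=1 → posterior Beta(19/5, 4)
obs 4: x=0 → posterior Beta(19/5, 5)
obs 5: x=1 → posterior Beta(24/5, 5)
obs 6: x=0 → posterior Beta(24/5, 6)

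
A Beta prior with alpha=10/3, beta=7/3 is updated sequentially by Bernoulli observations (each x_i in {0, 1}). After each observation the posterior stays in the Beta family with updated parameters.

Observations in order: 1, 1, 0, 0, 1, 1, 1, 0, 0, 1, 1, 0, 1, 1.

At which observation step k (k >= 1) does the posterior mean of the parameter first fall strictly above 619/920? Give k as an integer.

k = 2

obs 1: x=1 → posterior Beta(13/3, 7/3)
obs 2: x=1 → posterior Beta(16/3, 7/3)
obs 3: x=0 → posterior Beta(16/3, 10/3)
obs 4: x=0 → posterior Beta(16/3, 13/3)
obs 5: x=1 → posterior Beta(19/3, 13/3)
obs 6: x=1 → posterior Beta(22/3, 13/3)
obs 7: x=1 → posterior Beta(25/3, 13/3)
obs 8: x=0 → posterior Beta(25/3, 16/3)
obs 9: x=0 → posterior Beta(25/3, 19/3)
obs 10: x=1 → posterior Beta(28/3, 19/3)
obs 11: x=1 → posterior Beta(31/3, 19/3)
obs 12: x=0 → posterior Beta(31/3, 22/3)
obs 13: x=1 → posterior Beta(34/3, 22/3)
obs 14: x=1 → posterior Beta(37/3, 22/3)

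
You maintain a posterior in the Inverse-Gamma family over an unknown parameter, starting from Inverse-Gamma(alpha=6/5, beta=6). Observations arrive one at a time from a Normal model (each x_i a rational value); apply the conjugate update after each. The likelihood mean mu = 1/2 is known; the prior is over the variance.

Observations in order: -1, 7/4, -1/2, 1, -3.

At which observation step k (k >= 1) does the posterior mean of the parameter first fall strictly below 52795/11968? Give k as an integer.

k = 4

obs 1: x=-1 → posterior Inverse-Gamma(17/10, 57/8)
obs 2: x=7/4 → posterior Inverse-Gamma(11/5, 253/32)
obs 3: x=-1/2 → posterior Inverse-Gamma(27/10, 269/32)
obs 4: x=1 → posterior Inverse-Gamma(16/5, 273/32)
obs 5: x=-3 → posterior Inverse-Gamma(37/10, 469/32)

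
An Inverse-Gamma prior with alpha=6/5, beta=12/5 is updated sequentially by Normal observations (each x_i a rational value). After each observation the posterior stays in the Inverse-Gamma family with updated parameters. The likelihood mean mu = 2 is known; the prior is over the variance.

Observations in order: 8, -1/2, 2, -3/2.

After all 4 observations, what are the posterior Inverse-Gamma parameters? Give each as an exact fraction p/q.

obs 1: x=8 → posterior Inverse-Gamma(17/10, 102/5)
obs 2: x=-1/2 → posterior Inverse-Gamma(11/5, 941/40)
obs 3: x=2 → posterior Inverse-Gamma(27/10, 941/40)
obs 4: x=-3/2 → posterior Inverse-Gamma(16/5, 593/20)

alpha=16/5, beta=593/20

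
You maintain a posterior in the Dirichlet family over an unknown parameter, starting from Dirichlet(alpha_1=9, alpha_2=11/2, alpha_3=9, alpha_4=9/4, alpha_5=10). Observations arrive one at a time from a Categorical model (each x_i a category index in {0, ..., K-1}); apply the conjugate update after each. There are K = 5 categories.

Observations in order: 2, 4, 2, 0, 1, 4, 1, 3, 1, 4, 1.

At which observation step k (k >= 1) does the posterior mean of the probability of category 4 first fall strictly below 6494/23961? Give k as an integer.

k = 5

obs 1: x=2 → posterior Dirichlet(9, 11/2, 10, 9/4, 10)
obs 2: x=4 → posterior Dirichlet(9, 11/2, 10, 9/4, 11)
obs 3: x=2 → posterior Dirichlet(9, 11/2, 11, 9/4, 11)
obs 4: x=0 → posterior Dirichlet(10, 11/2, 11, 9/4, 11)
obs 5: x=1 → posterior Dirichlet(10, 13/2, 11, 9/4, 11)
obs 6: x=4 → posterior Dirichlet(10, 13/2, 11, 9/4, 12)
obs 7: x=1 → posterior Dirichlet(10, 15/2, 11, 9/4, 12)
obs 8: x=3 → posterior Dirichlet(10, 15/2, 11, 13/4, 12)
obs 9: x=1 → posterior Dirichlet(10, 17/2, 11, 13/4, 12)
obs 10: x=4 → posterior Dirichlet(10, 17/2, 11, 13/4, 13)
obs 11: x=1 → posterior Dirichlet(10, 19/2, 11, 13/4, 13)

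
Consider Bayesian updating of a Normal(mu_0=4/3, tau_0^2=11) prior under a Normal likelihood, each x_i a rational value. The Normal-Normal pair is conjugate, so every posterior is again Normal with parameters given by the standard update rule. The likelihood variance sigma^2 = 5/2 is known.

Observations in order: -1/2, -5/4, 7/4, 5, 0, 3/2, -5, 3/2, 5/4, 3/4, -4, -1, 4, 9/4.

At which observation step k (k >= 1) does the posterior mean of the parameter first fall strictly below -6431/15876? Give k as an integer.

k = 2

obs 1: x=-1/2 → posterior Normal(-13/81, 55/27)
obs 2: x=-5/4 → posterior Normal(-191/294, 55/49)
obs 3: x=7/4 → posterior Normal(20/213, 55/71)
obs 4: x=5 → posterior Normal(350/279, 55/93)
obs 5: x=0 → posterior Normal(70/69, 11/23)
obs 6: x=3/2 → posterior Normal(449/411, 55/137)
obs 7: x=-5 → posterior Normal(119/477, 55/159)
obs 8: x=3/2 → posterior Normal(218/543, 55/181)
obs 9: x=5/4 → posterior Normal(601/1218, 55/203)
obs 10: x=3/4 → posterior Normal(14/27, 11/45)
obs 11: x=-4 → posterior Normal(86/741, 55/247)
obs 12: x=-1 → posterior Normal(20/807, 55/269)
obs 13: x=4 → posterior Normal(284/873, 55/291)
obs 14: x=9/4 → posterior Normal(865/1878, 55/313)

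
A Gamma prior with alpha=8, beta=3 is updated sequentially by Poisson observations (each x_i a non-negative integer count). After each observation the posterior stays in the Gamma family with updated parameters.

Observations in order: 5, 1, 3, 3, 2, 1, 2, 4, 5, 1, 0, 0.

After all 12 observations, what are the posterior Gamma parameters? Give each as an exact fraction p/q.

obs 1: x=5 → posterior Gamma(13, 4)
obs 2: x=1 → posterior Gamma(14, 5)
obs 3: x=3 → posterior Gamma(17, 6)
obs 4: x=3 → posterior Gamma(20, 7)
obs 5: x=2 → posterior Gamma(22, 8)
obs 6: x=1 → posterior Gamma(23, 9)
obs 7: x=2 → posterior Gamma(25, 10)
obs 8: x=4 → posterior Gamma(29, 11)
obs 9: x=5 → posterior Gamma(34, 12)
obs 10: x=1 → posterior Gamma(35, 13)
obs 11: x=0 → posterior Gamma(35, 14)
obs 12: x=0 → posterior Gamma(35, 15)

alpha=35, beta=15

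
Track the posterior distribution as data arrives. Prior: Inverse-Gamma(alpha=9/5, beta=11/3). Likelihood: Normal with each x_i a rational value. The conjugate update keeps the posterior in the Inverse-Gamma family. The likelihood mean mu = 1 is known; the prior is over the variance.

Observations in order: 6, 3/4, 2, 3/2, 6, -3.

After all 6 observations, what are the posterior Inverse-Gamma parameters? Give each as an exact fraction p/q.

obs 1: x=6 → posterior Inverse-Gamma(23/10, 97/6)
obs 2: x=3/4 → posterior Inverse-Gamma(14/5, 1555/96)
obs 3: x=2 → posterior Inverse-Gamma(33/10, 1603/96)
obs 4: x=3/2 → posterior Inverse-Gamma(19/5, 1615/96)
obs 5: x=6 → posterior Inverse-Gamma(43/10, 2815/96)
obs 6: x=-3 → posterior Inverse-Gamma(24/5, 3583/96)

alpha=24/5, beta=3583/96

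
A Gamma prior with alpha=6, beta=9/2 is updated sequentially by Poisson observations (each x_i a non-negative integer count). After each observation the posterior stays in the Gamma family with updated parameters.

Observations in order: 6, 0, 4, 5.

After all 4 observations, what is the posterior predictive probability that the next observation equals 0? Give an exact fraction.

69091933913008732880827217/714209495693373205673756419

obs 1: x=6 → posterior Gamma(12, 11/2)
obs 2: x=0 → posterior Gamma(12, 13/2)
obs 3: x=4 → posterior Gamma(16, 15/2)
obs 4: x=5 → posterior Gamma(21, 17/2)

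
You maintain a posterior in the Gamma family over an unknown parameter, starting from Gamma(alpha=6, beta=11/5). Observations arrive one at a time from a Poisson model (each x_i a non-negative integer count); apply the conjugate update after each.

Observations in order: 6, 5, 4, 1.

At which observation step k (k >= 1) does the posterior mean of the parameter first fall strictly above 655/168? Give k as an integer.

obs 1: x=6 → posterior Gamma(12, 16/5)
obs 2: x=5 → posterior Gamma(17, 21/5)
obs 3: x=4 → posterior Gamma(21, 26/5)
obs 4: x=1 → posterior Gamma(22, 31/5)

k = 2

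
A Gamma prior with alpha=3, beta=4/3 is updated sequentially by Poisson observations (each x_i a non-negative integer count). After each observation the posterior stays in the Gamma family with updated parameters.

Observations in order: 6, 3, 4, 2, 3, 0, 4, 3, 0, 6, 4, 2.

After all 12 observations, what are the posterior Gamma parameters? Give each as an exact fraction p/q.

obs 1: x=6 → posterior Gamma(9, 7/3)
obs 2: x=3 → posterior Gamma(12, 10/3)
obs 3: x=4 → posterior Gamma(16, 13/3)
obs 4: x=2 → posterior Gamma(18, 16/3)
obs 5: x=3 → posterior Gamma(21, 19/3)
obs 6: x=0 → posterior Gamma(21, 22/3)
obs 7: x=4 → posterior Gamma(25, 25/3)
obs 8: x=3 → posterior Gamma(28, 28/3)
obs 9: x=0 → posterior Gamma(28, 31/3)
obs 10: x=6 → posterior Gamma(34, 34/3)
obs 11: x=4 → posterior Gamma(38, 37/3)
obs 12: x=2 → posterior Gamma(40, 40/3)

alpha=40, beta=40/3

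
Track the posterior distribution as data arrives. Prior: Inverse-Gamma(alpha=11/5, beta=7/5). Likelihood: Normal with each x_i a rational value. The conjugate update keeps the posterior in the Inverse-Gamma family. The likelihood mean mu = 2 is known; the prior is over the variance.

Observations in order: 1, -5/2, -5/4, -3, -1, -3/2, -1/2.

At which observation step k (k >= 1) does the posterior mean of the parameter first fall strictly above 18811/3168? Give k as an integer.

k = 3

obs 1: x=1 → posterior Inverse-Gamma(27/10, 19/10)
obs 2: x=-5/2 → posterior Inverse-Gamma(16/5, 481/40)
obs 3: x=-5/4 → posterior Inverse-Gamma(37/10, 2769/160)
obs 4: x=-3 → posterior Inverse-Gamma(21/5, 4769/160)
obs 5: x=-1 → posterior Inverse-Gamma(47/10, 5489/160)
obs 6: x=-3/2 → posterior Inverse-Gamma(26/5, 6469/160)
obs 7: x=-1/2 → posterior Inverse-Gamma(57/10, 6969/160)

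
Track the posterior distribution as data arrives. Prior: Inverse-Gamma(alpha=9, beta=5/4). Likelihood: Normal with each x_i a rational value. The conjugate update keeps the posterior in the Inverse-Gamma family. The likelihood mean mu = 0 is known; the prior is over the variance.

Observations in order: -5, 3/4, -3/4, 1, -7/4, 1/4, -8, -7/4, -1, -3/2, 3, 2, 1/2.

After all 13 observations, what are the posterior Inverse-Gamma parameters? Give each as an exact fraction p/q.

obs 1: x=-5 → posterior Inverse-Gamma(19/2, 55/4)
obs 2: x=3/4 → posterior Inverse-Gamma(10, 449/32)
obs 3: x=-3/4 → posterior Inverse-Gamma(21/2, 229/16)
obs 4: x=1 → posterior Inverse-Gamma(11, 237/16)
obs 5: x=-7/4 → posterior Inverse-Gamma(23/2, 523/32)
obs 6: x=1/4 → posterior Inverse-Gamma(12, 131/8)
obs 7: x=-8 → posterior Inverse-Gamma(25/2, 387/8)
obs 8: x=-7/4 → posterior Inverse-Gamma(13, 1597/32)
obs 9: x=-1 → posterior Inverse-Gamma(27/2, 1613/32)
obs 10: x=-3/2 → posterior Inverse-Gamma(14, 1649/32)
obs 11: x=3 → posterior Inverse-Gamma(29/2, 1793/32)
obs 12: x=2 → posterior Inverse-Gamma(15, 1857/32)
obs 13: x=1/2 → posterior Inverse-Gamma(31/2, 1861/32)

alpha=31/2, beta=1861/32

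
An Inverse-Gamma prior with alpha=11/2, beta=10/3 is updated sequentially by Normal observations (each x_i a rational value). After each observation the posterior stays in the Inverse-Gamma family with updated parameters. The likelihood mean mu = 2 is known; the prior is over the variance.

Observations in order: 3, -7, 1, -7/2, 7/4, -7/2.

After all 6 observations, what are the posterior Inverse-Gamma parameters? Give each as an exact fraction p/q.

obs 1: x=3 → posterior Inverse-Gamma(6, 23/6)
obs 2: x=-7 → posterior Inverse-Gamma(13/2, 133/3)
obs 3: x=1 → posterior Inverse-Gamma(7, 269/6)
obs 4: x=-7/2 → posterior Inverse-Gamma(15/2, 1439/24)
obs 5: x=7/4 → posterior Inverse-Gamma(8, 5759/96)
obs 6: x=-7/2 → posterior Inverse-Gamma(17/2, 7211/96)

alpha=17/2, beta=7211/96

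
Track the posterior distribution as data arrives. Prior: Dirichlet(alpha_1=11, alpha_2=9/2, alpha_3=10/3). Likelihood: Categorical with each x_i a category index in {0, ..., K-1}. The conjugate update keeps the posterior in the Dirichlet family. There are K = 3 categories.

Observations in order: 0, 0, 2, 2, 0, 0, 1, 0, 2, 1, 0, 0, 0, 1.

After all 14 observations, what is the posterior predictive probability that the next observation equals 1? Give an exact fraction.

obs 1: x=0 → posterior Dirichlet(12, 9/2, 10/3)
obs 2: x=0 → posterior Dirichlet(13, 9/2, 10/3)
obs 3: x=2 → posterior Dirichlet(13, 9/2, 13/3)
obs 4: x=2 → posterior Dirichlet(13, 9/2, 16/3)
obs 5: x=0 → posterior Dirichlet(14, 9/2, 16/3)
obs 6: x=0 → posterior Dirichlet(15, 9/2, 16/3)
obs 7: x=1 → posterior Dirichlet(15, 11/2, 16/3)
obs 8: x=0 → posterior Dirichlet(16, 11/2, 16/3)
obs 9: x=2 → posterior Dirichlet(16, 11/2, 19/3)
obs 10: x=1 → posterior Dirichlet(16, 13/2, 19/3)
obs 11: x=0 → posterior Dirichlet(17, 13/2, 19/3)
obs 12: x=0 → posterior Dirichlet(18, 13/2, 19/3)
obs 13: x=0 → posterior Dirichlet(19, 13/2, 19/3)
obs 14: x=1 → posterior Dirichlet(19, 15/2, 19/3)

45/197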